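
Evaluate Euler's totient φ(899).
840

Prime factorization: 899 = 29 × 31
Using the formula φ(n) = n × Π(1 - 1/p) for each prime factor p:
φ(899) = 899 × (1 - 1/29) × (1 - 1/31)
φ(899) = 840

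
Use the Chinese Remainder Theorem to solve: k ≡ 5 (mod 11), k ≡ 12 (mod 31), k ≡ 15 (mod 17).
4724

Using the Chinese Remainder Theorem:
M = product of moduli = 5797
For equation 1: M_1 = 527, 527 ≡ 10 (mod 11), inverse of 527 mod 11 is 10 (check: 10 × 10 = 100 ≡ 1 (mod 11))
For equation 2: M_2 = 187, 187 ≡ 1 (mod 31), inverse of 187 mod 31 is 1 (check: 1 × 1 = 1 ≡ 1 (mod 31))
For equation 3: M_3 = 341, 341 ≡ 1 (mod 17), inverse of 341 mod 17 is 1 (check: 1 × 1 = 1 ≡ 1 (mod 17))
Combine: k ≡ Σ r_i×M_i×(M_i⁻¹ mod m_i) = 5×527×10 + 12×187×1 + 15×341×1 = 26350 + 2244 + 5115 = 33709
33709 mod 5797 = 4724
k ≡ 4724 (mod 5797)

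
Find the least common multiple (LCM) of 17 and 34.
34

First find GCD(17, 34) using the Euclidean algorithm:
17 = 0 × 34 + 17
34 = 2 × 17 + 0
GCD(17, 34) = 17

LCM formula: LCM(a, b) = (a × b) / GCD(a, b)
LCM(17, 34) = (17 × 34) / 17
LCM(17, 34) = 578 / 17
LCM(17, 34) = 34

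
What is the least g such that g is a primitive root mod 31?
p - 1 = 30 has prime divisors 2, 3, 5. h is a primitive root mod 31 iff h^(30/q) ≢ 1 (mod 31) for each such q.
h = 2: 2^15 ≡ 1, 2^10 ≡ 1, 2^6 ≡ 2 (mod 31); 2^15 ≡ 1, so not a primitive root.
h = 3: 3^15 ≡ 30, 3^10 ≡ 25, 3^6 ≡ 16 (mod 31); none is 1, so 3 has order 30 and is a primitive root.
The smallest primitive root mod 31 is g = 3.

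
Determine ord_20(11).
Powers of 11 mod 20: 11^1≡11, 11^2≡1. Order = 2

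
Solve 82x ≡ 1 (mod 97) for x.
84

Using Extended Euclidean Algorithm:
gcd(82, 97) = 1
Bezout coefficients: 82 × -13 + 97 × 11 = 1
So 82 × -13 ≡ 1 (mod 97)
The inverse is -13 mod 97 = 84
Verification: 82 × 84 = 6888 = 71 × 97 + 1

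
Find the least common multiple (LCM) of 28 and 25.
700

First find GCD(28, 25) using the Euclidean algorithm:
28 = 1 × 25 + 3
25 = 8 × 3 + 1
3 = 3 × 1 + 0
GCD(28, 25) = 1

LCM formula: LCM(a, b) = (a × b) / GCD(a, b)
LCM(28, 25) = (28 × 25) / 1
LCM(28, 25) = 700 / 1
LCM(28, 25) = 700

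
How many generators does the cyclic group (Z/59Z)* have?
28

The number of primitive roots modulo p is φ(p-1) = φ(58)
φ(58) = 28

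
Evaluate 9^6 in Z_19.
6 = 4 + 2 (binary 110). Repeated squaring mod 19: 9^1 ≡ 9; 9^2 ≡ 9² = 81 ≡ 5; 9^4 ≡ 5² = 25 ≡ 6. Multiply: 9^6 = 9^4 × 9^2 ≡ 6 × 5 (mod 19): 6 × 5 = 30 ≡ 11. So 9^6 ≡ 11 (mod 19).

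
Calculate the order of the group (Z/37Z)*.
36

Prime factorization: 37 = 37
Using the formula φ(n) = n × Π(1 - 1/p) for each prime factor p:
φ(37) = 37 × (1 - 1/37)
φ(37) = 36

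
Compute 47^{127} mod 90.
83

Using successive squaring:
Binary expansion of 127: 1111111
Powers of 47 mod 90 (each is the square of the previous):
  47^1 ≡ 47 (mod 90)
  47^2 ≡ 47² = 2209 ≡ 49 (mod 90)
  47^4 ≡ 49² = 2401 ≡ 61 (mod 90)
  47^8 ≡ 61² = 3721 ≡ 31 (mod 90)
  47^16 ≡ 31² = 961 ≡ 61 (mod 90)
  47^32 ≡ 61² = 3721 ≡ 31 (mod 90)
  47^64 ≡ 31² = 961 ≡ 61 (mod 90)
127 = 64 + 32 + 16 + 8 + 4 + 2 + 1, so 47^127 = 47^64 × 47^32 × 47^16 × 47^8 × 47^4 × 47^2 × 47^1 ≡ 61 × 31 × 61 × 31 × 61 × 49 × 47 (mod 90)
Multiplying step by step:
  61 × 31 = 1891 ≡ 1 (mod 90)
  1 × 61 = 61 ≡ 61 (mod 90)
  61 × 31 = 1891 ≡ 1 (mod 90)
  1 × 61 = 61 ≡ 61 (mod 90)
  61 × 49 = 2989 ≡ 19 (mod 90)
  19 × 47 = 893 ≡ 83 (mod 90)
Result: 47^127 ≡ 83 (mod 90)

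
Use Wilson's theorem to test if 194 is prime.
(193)! mod 194 = 0. Since 0 ≢ -1 (mod 194), 194 is not prime.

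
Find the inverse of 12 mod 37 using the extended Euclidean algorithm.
Extended GCD: 12(-3) + 37(1) = 1. So 12^(-1) ≡ 34 ≡ 34 (mod 37). Verify: 12 × 34 = 408 ≡ 1 (mod 37)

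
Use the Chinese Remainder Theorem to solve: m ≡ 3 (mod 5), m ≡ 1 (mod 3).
M = 5 × 3 = 15. M₁ = 3, y₁ ≡ 2 (mod 5). M₂ = 5, y₂ ≡ 2 (mod 3). m = 3×3×2 + 1×5×2 ≡ 13 (mod 15)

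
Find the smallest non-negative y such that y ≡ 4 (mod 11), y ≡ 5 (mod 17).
158

Using the Chinese Remainder Theorem:
M = product of moduli = 187
For equation 1: M_1 = 17, 17 ≡ 6 (mod 11), inverse of 17 mod 11 is 2 (check: 6 × 2 = 12 ≡ 1 (mod 11))
For equation 2: M_2 = 11, 11 ≡ 11 (mod 17), inverse of 11 mod 17 is 14 (check: 11 × 14 = 154 ≡ 1 (mod 17))
Combine: y ≡ Σ r_i×M_i×(M_i⁻¹ mod m_i) = 4×17×2 + 5×11×14 = 136 + 770 = 906
906 mod 187 = 158
y ≡ 158 (mod 187)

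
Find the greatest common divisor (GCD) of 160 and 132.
4

Using the Euclidean algorithm:
160 = 1 × 132 + 28
132 = 4 × 28 + 20
28 = 1 × 20 + 8
20 = 2 × 8 + 4
8 = 2 × 4 + 0

GCD(160, 132) = 4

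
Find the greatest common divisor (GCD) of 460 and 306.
2

Using the Euclidean algorithm:
460 = 1 × 306 + 154
306 = 1 × 154 + 152
154 = 1 × 152 + 2
152 = 76 × 2 + 0

GCD(460, 306) = 2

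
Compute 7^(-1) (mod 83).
12

Using Extended Euclidean Algorithm:
gcd(7, 83) = 1
Bezout coefficients: 7 × 12 + 83 × -1 = 1
So 7 × 12 ≡ 1 (mod 83)
The inverse is 12 mod 83 = 12
Verification: 7 × 12 = 84 = 1 × 83 + 1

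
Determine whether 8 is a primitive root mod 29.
p - 1 = 28 has prime divisors 2, 7. Check 8^(28/q) mod 29 for each: 8^(28/2) = 8^14 ≡ 28, 8^(28/7) = 8^4 ≡ 7 (mod 29). None of these is 1, so 8 has order 28 = φ(29), so it is a primitive root mod 29.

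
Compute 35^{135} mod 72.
35

Using successive squaring:
Binary expansion of 135: 10000111
Powers of 35 mod 72 (each is the square of the previous):
  35^1 ≡ 35 (mod 72)
  35^2 ≡ 35² = 1225 ≡ 1 (mod 72)
  35^4 ≡ 1² = 1 ≡ 1 (mod 72)
  35^8 ≡ 1² = 1 ≡ 1 (mod 72)
  35^16 ≡ 1² = 1 ≡ 1 (mod 72)
  35^32 ≡ 1² = 1 ≡ 1 (mod 72)
  35^64 ≡ 1² = 1 ≡ 1 (mod 72)
  35^128 ≡ 1² = 1 ≡ 1 (mod 72)
135 = 128 + 4 + 2 + 1, so 35^135 = 35^128 × 35^4 × 35^2 × 35^1 ≡ 1 × 1 × 1 × 35 (mod 72)
Multiplying step by step:
  1 × 1 = 1 ≡ 1 (mod 72)
  1 × 1 = 1 ≡ 1 (mod 72)
  1 × 35 = 35 ≡ 35 (mod 72)
Result: 35^135 ≡ 35 (mod 72)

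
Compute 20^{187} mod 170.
160

Using successive squaring:
Binary expansion of 187: 10111011
Powers of 20 mod 170 (each is the square of the previous):
  20^1 ≡ 20 (mod 170)
  20^2 ≡ 20² = 400 ≡ 60 (mod 170)
  20^4 ≡ 60² = 3600 ≡ 30 (mod 170)
  20^8 ≡ 30² = 900 ≡ 50 (mod 170)
  20^16 ≡ 50² = 2500 ≡ 120 (mod 170)
  20^32 ≡ 120² = 14400 ≡ 120 (mod 170)
  20^64 ≡ 120² = 14400 ≡ 120 (mod 170)
  20^128 ≡ 120² = 14400 ≡ 120 (mod 170)
187 = 128 + 32 + 16 + 8 + 2 + 1, so 20^187 = 20^128 × 20^32 × 20^16 × 20^8 × 20^2 × 20^1 ≡ 120 × 120 × 120 × 50 × 60 × 20 (mod 170)
Multiplying step by step:
  120 × 120 = 14400 ≡ 120 (mod 170)
  120 × 120 = 14400 ≡ 120 (mod 170)
  120 × 50 = 6000 ≡ 50 (mod 170)
  50 × 60 = 3000 ≡ 110 (mod 170)
  110 × 20 = 2200 ≡ 160 (mod 170)
Result: 20^187 ≡ 160 (mod 170)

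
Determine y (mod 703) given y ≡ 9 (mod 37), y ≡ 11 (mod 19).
638

Using the Chinese Remainder Theorem:
M = product of moduli = 703
For equation 1: M_1 = 19, 19 ≡ 19 (mod 37), inverse of 19 mod 37 is 2 (check: 19 × 2 = 38 ≡ 1 (mod 37))
For equation 2: M_2 = 37, 37 ≡ 18 (mod 19), inverse of 37 mod 19 is 18 (check: 18 × 18 = 324 ≡ 1 (mod 19))
Combine: y ≡ Σ r_i×M_i×(M_i⁻¹ mod m_i) = 9×19×2 + 11×37×18 = 342 + 7326 = 7668
7668 mod 703 = 638
y ≡ 638 (mod 703)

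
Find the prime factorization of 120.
2^3 × 3 × 5

Divide by primes starting from smallest:
120 ÷ 2 = 60
60 ÷ 2 = 30
30 ÷ 2 = 15
15 ÷ 3 = 5
5 ÷ 5 = 1

120 = 2^3 × 3 × 5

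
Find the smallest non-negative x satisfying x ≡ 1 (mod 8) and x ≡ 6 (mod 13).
M = 8 × 13 = 104. M₁ = 13, y₁ ≡ 5 (mod 8). M₂ = 8, y₂ ≡ 5 (mod 13). x = 1×13×5 + 6×8×5 ≡ 97 (mod 104)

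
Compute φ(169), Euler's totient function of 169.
156

Prime factorization: 169 = 13^2
Using the formula φ(n) = n × Π(1 - 1/p) for each prime factor p:
φ(169) = 169 × (1 - 1/13)
φ(169) = 156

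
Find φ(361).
342

Prime factorization: 361 = 19^2
Using the formula φ(n) = n × Π(1 - 1/p) for each prime factor p:
φ(361) = 361 × (1 - 1/19)
φ(361) = 342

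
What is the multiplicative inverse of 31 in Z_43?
31^(-1) ≡ 25 (mod 43). Verification: 31 × 25 = 775 ≡ 1 (mod 43)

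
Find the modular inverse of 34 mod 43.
34^(-1) ≡ 19 (mod 43). Verification: 34 × 19 = 646 ≡ 1 (mod 43)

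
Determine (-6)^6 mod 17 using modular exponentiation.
(-6) ≡ 11 (mod 17). 6 = 4 + 2 (binary 110). Repeated squaring mod 17: 11^1 ≡ 11; 11^2 ≡ 11² = 121 ≡ 2; 11^4 ≡ 2² = 4 ≡ 4. Multiply: (-6)^6 ≡ 11^4 × 11^2 ≡ 4 × 2 (mod 17): 4 × 2 = 8 ≡ 8. So (-6)^6 ≡ 8 (mod 17).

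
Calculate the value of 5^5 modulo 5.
5 ≡ 0 (mod 5). 5 = 4 + 1 (binary 101). Repeated squaring mod 5: 0^1 ≡ 0; 0^2 ≡ 0² = 0 ≡ 0; 0^4 ≡ 0² = 0 ≡ 0. Multiply: 5^5 ≡ 0^4 × 0^1 ≡ 0 × 0 (mod 5): 0 × 0 = 0 ≡ 0. So 5^5 ≡ 0 (mod 5).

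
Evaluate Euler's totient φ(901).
832

Prime factorization: 901 = 17 × 53
Using the formula φ(n) = n × Π(1 - 1/p) for each prime factor p:
φ(901) = 901 × (1 - 1/17) × (1 - 1/53)
φ(901) = 832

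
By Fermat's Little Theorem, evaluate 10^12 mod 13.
By Fermat's Little Theorem, 10^{12} ≡ 1 (mod 13) since 13 is prime and gcd(10, 13) = 1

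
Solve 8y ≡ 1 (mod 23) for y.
3

Using Extended Euclidean Algorithm:
gcd(8, 23) = 1
Bezout coefficients: 8 × 3 + 23 × -1 = 1
So 8 × 3 ≡ 1 (mod 23)
The inverse is 3 mod 23 = 3
Verification: 8 × 3 = 24 = 1 × 23 + 1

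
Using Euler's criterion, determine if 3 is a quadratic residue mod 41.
By Euler's criterion: 3^{20} ≡ 40 (mod 41). Since this equals -1 (≡ 40), 3 is not a QR.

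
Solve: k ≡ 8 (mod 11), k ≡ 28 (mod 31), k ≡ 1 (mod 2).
M = 11 × 31 × 2 = 682. M₁ = 62, y₁ ≡ 8 (mod 11). M₂ = 22, y₂ ≡ 24 (mod 31). M₃ = 341, y₃ ≡ 1 (mod 2). k = 8×62×8 + 28×22×24 + 1×341×1 ≡ 679 (mod 682)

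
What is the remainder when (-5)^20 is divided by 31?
Using repeated squaring. (-5) ≡ 26 (mod 31). 20 = 16 + 4 (binary 10100). Repeated squaring mod 31: 26^1 ≡ 26; 26^2 ≡ 26² = 676 ≡ 25; 26^4 ≡ 25² = 625 ≡ 5; 26^8 ≡ 5² = 25 ≡ 25; 26^16 ≡ 25² = 625 ≡ 5. Multiply: (-5)^20 ≡ 26^16 × 26^4 ≡ 5 × 5 (mod 31): 5 × 5 = 25 ≡ 25. So (-5)^20 ≡ 25 (mod 31).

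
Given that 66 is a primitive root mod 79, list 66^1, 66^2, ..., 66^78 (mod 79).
g^1, g^2, ..., g^{78} mod 79: {66, 11, 15, 42, 7, 67, 77, 26, 57, 49, 74, 65, 24, 4, 27, 44, 60, 10, 28, 31, 71, 25, 70, 38, 59, 23, 17, 16, 29, 18, 3, 40, 33, 45, 47, 21, 43, 73, 78, 13, 68, 64, 37, 72, 12, 2, 53, 22, 30, 5, 14, 55, 75, 52, 35, 19, 69, 51, 48, 8, 54, 9, 41, 20, 56, 62, 63, 50, 61, 76, 39, 46, 34, 32, 58, 36, 6, 1}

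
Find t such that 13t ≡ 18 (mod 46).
12

Since gcd(13, 46) = 1 divides 18, a solution exists.
Multiply both sides by the inverse of 13 mod 46:
  13^(-1) mod 46 = 39
  x ≡ 39 × 18 ≡ 702 ≡ 12 (mod 46)
Verification: 13 × 12 = 156 = 3 × 46 + 18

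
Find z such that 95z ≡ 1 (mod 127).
95^(-1) ≡ 123 (mod 127). Verification: 95 × 123 = 11685 ≡ 1 (mod 127)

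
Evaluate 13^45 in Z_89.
Using repeated squaring. 45 = 32 + 8 + 4 + 1 (binary 101101). Repeated squaring mod 89: 13^1 ≡ 13; 13^2 ≡ 13² = 169 ≡ 80; 13^4 ≡ 80² = 6400 ≡ 81; 13^8 ≡ 81² = 6561 ≡ 64; 13^16 ≡ 64² = 4096 ≡ 2; 13^32 ≡ 2² = 4 ≡ 4. Multiply: 13^45 = 13^32 × 13^8 × 13^4 × 13^1 ≡ 4 × 64 × 81 × 13 (mod 89): 4 × 64 = 256 ≡ 78; 78 × 81 = 6318 ≡ 88; 88 × 13 = 1144 ≡ 76. So 13^45 ≡ 76 (mod 89).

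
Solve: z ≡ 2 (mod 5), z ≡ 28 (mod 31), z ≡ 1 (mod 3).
M = 5 × 31 × 3 = 465. M₁ = 93, y₁ ≡ 2 (mod 5). M₂ = 15, y₂ ≡ 29 (mod 31). M₃ = 155, y₃ ≡ 2 (mod 3). z = 2×93×2 + 28×15×29 + 1×155×2 ≡ 307 (mod 465)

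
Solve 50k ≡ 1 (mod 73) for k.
19

Using Extended Euclidean Algorithm:
gcd(50, 73) = 1
Bezout coefficients: 50 × 19 + 73 × -13 = 1
So 50 × 19 ≡ 1 (mod 73)
The inverse is 19 mod 73 = 19
Verification: 50 × 19 = 950 = 13 × 73 + 1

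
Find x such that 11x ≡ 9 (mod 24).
3

Since gcd(11, 24) = 1 divides 9, a solution exists.
Multiply both sides by the inverse of 11 mod 24:
  11^(-1) mod 24 = 11
  x ≡ 11 × 9 ≡ 99 ≡ 3 (mod 24)
Verification: 11 × 3 = 33 = 1 × 24 + 9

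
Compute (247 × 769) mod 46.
9

(247 × 769) = 189943
189943 mod 46 = 9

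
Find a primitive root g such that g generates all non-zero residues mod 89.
p - 1 = 88 has prime divisors 2, 11. h is a primitive root mod 89 iff h^(88/q) ≢ 1 (mod 89) for each such q.
h = 2: 2^44 ≡ 1, 2^8 ≡ 78 (mod 89); 2^44 ≡ 1, so not a primitive root.
h = 3: 3^44 ≡ 88, 3^8 ≡ 64 (mod 89); none is 1, so 3 has order 88 and is a primitive root.
The smallest primitive root mod 89 is g = 3.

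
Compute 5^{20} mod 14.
11

Using successive squaring:
Binary expansion of 20: 10100
Powers of 5 mod 14 (each is the square of the previous):
  5^1 ≡ 5 (mod 14)
  5^2 ≡ 5² = 25 ≡ 11 (mod 14)
  5^4 ≡ 11² = 121 ≡ 9 (mod 14)
  5^8 ≡ 9² = 81 ≡ 11 (mod 14)
  5^16 ≡ 11² = 121 ≡ 9 (mod 14)
20 = 16 + 4, so 5^20 = 5^16 × 5^4 ≡ 9 × 9 (mod 14)
Multiplying step by step:
  9 × 9 = 81 ≡ 11 (mod 14)
Result: 5^20 ≡ 11 (mod 14)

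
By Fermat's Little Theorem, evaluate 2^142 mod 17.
By Fermat: 2^{16} ≡ 1 (mod 17). 142 = 8×16 + 14. So 2^{142} ≡ 2^{14} ≡ 13 (mod 17)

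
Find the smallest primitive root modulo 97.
5

A primitive root g modulo p has order p-1 = 96
Prime divisors of 96: [2, 3]
g is a primitive root iff g^(96/q) ≢ 1 (mod 97) for each prime divisor q
Testing small values:
  g = 2: 2^48 ≡ 1, 2^32 ≡ 35 (mod 97) → 2^48 ≡ 1, not primitive root
  g = 3: 3^48 ≡ 1, 3^32 ≡ 35 (mod 97) → 3^48 ≡ 1, not primitive root
  g = 4: 4^48 ≡ 1, 4^32 ≡ 61 (mod 97) → 4^48 ≡ 1, not primitive root
  g = 5: 5^48 ≡ 96, 5^32 ≡ 35 (mod 97) → none is 1, primitive root!
The smallest primitive root is 5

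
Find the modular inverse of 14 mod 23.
14^(-1) ≡ 5 (mod 23). Verification: 14 × 5 = 70 ≡ 1 (mod 23)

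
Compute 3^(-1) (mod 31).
21

Using Extended Euclidean Algorithm:
gcd(3, 31) = 1
Bezout coefficients: 3 × -10 + 31 × 1 = 1
So 3 × -10 ≡ 1 (mod 31)
The inverse is -10 mod 31 = 21
Verification: 3 × 21 = 63 = 2 × 31 + 1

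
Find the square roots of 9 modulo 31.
The square roots of 9 mod 31 are 28 and 3. Verify: 28² = 784 ≡ 9 (mod 31)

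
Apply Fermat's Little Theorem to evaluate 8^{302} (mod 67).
62

By Fermat's Little Theorem, a^(p-1) ≡ 1 (mod p) for prime p and gcd(a, p) = 1
Here p = 67, so 8^66 ≡ 1 (mod 67)
We can reduce the exponent: 302 mod 66 = 38
So 8^302 ≡ 8^38 (mod 67)
Computing: 8^38 mod 67 = 62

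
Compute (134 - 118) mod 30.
16

(134 - 118) = 16
16 mod 30 = 16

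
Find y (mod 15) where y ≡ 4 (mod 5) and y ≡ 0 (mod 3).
M = 5 × 3 = 15. M₁ = 3, y₁ ≡ 2 (mod 5). M₂ = 5, y₂ ≡ 2 (mod 3). y = 4×3×2 + 0×5×2 ≡ 9 (mod 15)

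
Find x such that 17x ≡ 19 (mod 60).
47

Since gcd(17, 60) = 1 divides 19, a solution exists.
Multiply both sides by the inverse of 17 mod 60:
  17^(-1) mod 60 = 53
  x ≡ 53 × 19 ≡ 1007 ≡ 47 (mod 60)
Verification: 17 × 47 = 799 = 13 × 60 + 19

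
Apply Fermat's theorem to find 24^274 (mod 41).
By Fermat: 24^{40} ≡ 1 (mod 41). 274 = 6×40 + 34. So 24^{274} ≡ 24^{34} ≡ 36 (mod 41)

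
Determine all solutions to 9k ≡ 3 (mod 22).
15

Since gcd(9, 22) = 1 divides 3, a solution exists.
Multiply both sides by the inverse of 9 mod 22:
  9^(-1) mod 22 = 5
  x ≡ 5 × 3 ≡ 15 ≡ 15 (mod 22)
Verification: 9 × 15 = 135 = 6 × 22 + 3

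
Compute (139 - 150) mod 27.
16

(139 - 150) = -11
-11 mod 27 = 16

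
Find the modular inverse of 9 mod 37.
9^(-1) ≡ 33 (mod 37). Verification: 9 × 33 = 297 ≡ 1 (mod 37)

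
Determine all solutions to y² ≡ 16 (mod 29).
The square roots of 16 mod 29 are 25 and 4. Verify: 25² = 625 ≡ 16 (mod 29)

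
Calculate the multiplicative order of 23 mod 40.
Powers of 23 mod 40: 23^1≡23, 23^2≡9, 23^3≡7, 23^4≡1. Order = 4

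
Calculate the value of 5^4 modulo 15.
4 = 4 (binary 100). Repeated squaring mod 15: 5^1 ≡ 5; 5^2 ≡ 5² = 25 ≡ 10; 5^4 ≡ 10² = 100 ≡ 10. So 5^4 ≡ 10 (mod 15).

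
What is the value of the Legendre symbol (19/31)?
(19/31) = 19^{15} mod 31 = 1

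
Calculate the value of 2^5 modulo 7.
5 = 4 + 1 (binary 101). Repeated squaring mod 7: 2^1 ≡ 2; 2^2 ≡ 2² = 4 ≡ 4; 2^4 ≡ 4² = 16 ≡ 2. Multiply: 2^5 = 2^4 × 2^1 ≡ 2 × 2 (mod 7): 2 × 2 = 4 ≡ 4. So 2^5 ≡ 4 (mod 7).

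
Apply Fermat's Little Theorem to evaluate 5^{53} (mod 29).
13

By Fermat's Little Theorem, a^(p-1) ≡ 1 (mod p) for prime p and gcd(a, p) = 1
Here p = 29, so 5^28 ≡ 1 (mod 29)
We can reduce the exponent: 53 mod 28 = 25
So 5^53 ≡ 5^25 (mod 29)
Computing: 5^25 mod 29 = 13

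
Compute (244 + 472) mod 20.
16

(244 + 472) = 716
716 mod 20 = 16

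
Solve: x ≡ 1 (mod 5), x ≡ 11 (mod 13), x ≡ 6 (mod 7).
M = 5 × 13 × 7 = 455. M₁ = 91, y₁ ≡ 1 (mod 5). M₂ = 35, y₂ ≡ 3 (mod 13). M₃ = 65, y₃ ≡ 4 (mod 7). x = 1×91×1 + 11×35×3 + 6×65×4 ≡ 76 (mod 455)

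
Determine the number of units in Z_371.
312

Prime factorization: 371 = 7 × 53
Using the formula φ(n) = n × Π(1 - 1/p) for each prime factor p:
φ(371) = 371 × (1 - 1/7) × (1 - 1/53)
φ(371) = 312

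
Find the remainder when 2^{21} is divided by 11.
By Fermat: 2^{10} ≡ 1 (mod 11). 21 = 2×10 + 1. So 2^{21} ≡ 2^{1} ≡ 2 (mod 11)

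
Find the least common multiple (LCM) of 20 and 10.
20

First find GCD(20, 10) using the Euclidean algorithm:
20 = 2 × 10 + 0
GCD(20, 10) = 10

LCM formula: LCM(a, b) = (a × b) / GCD(a, b)
LCM(20, 10) = (20 × 10) / 10
LCM(20, 10) = 200 / 10
LCM(20, 10) = 20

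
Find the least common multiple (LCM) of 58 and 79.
4582

First find GCD(58, 79) using the Euclidean algorithm:
58 = 0 × 79 + 58
79 = 1 × 58 + 21
58 = 2 × 21 + 16
21 = 1 × 16 + 5
16 = 3 × 5 + 1
5 = 5 × 1 + 0
GCD(58, 79) = 1

LCM formula: LCM(a, b) = (a × b) / GCD(a, b)
LCM(58, 79) = (58 × 79) / 1
LCM(58, 79) = 4582 / 1
LCM(58, 79) = 4582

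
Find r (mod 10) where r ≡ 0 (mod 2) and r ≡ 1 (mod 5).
M = 2 × 5 = 10. M₁ = 5, y₁ ≡ 1 (mod 2). M₂ = 2, y₂ ≡ 3 (mod 5). r = 0×5×1 + 1×2×3 ≡ 6 (mod 10)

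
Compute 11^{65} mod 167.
16

Using successive squaring:
Binary expansion of 65: 1000001
Powers of 11 mod 167 (each is the square of the previous):
  11^1 ≡ 11 (mod 167)
  11^2 ≡ 11² = 121 ≡ 121 (mod 167)
  11^4 ≡ 121² = 14641 ≡ 112 (mod 167)
  11^8 ≡ 112² = 12544 ≡ 19 (mod 167)
  11^16 ≡ 19² = 361 ≡ 27 (mod 167)
  11^32 ≡ 27² = 729 ≡ 61 (mod 167)
  11^64 ≡ 61² = 3721 ≡ 47 (mod 167)
65 = 64 + 1, so 11^65 = 11^64 × 11^1 ≡ 47 × 11 (mod 167)
Multiplying step by step:
  47 × 11 = 517 ≡ 16 (mod 167)
Result: 11^65 ≡ 16 (mod 167)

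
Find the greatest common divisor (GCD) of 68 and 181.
1

Using the Euclidean algorithm:
68 = 0 × 181 + 68
181 = 2 × 68 + 45
68 = 1 × 45 + 23
45 = 1 × 23 + 22
23 = 1 × 22 + 1
22 = 22 × 1 + 0

GCD(68, 181) = 1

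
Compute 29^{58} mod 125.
86

Using successive squaring:
Binary expansion of 58: 111010
Powers of 29 mod 125 (each is the square of the previous):
  29^1 ≡ 29 (mod 125)
  29^2 ≡ 29² = 841 ≡ 91 (mod 125)
  29^4 ≡ 91² = 8281 ≡ 31 (mod 125)
  29^8 ≡ 31² = 961 ≡ 86 (mod 125)
  29^16 ≡ 86² = 7396 ≡ 21 (mod 125)
  29^32 ≡ 21² = 441 ≡ 66 (mod 125)
58 = 32 + 16 + 8 + 2, so 29^58 = 29^32 × 29^16 × 29^8 × 29^2 ≡ 66 × 21 × 86 × 91 (mod 125)
Multiplying step by step:
  66 × 21 = 1386 ≡ 11 (mod 125)
  11 × 86 = 946 ≡ 71 (mod 125)
  71 × 91 = 6461 ≡ 86 (mod 125)
Result: 29^58 ≡ 86 (mod 125)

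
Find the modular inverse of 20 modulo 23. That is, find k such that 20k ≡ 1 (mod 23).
15

Using Extended Euclidean Algorithm:
gcd(20, 23) = 1
Bezout coefficients: 20 × -8 + 23 × 7 = 1
So 20 × -8 ≡ 1 (mod 23)
The inverse is -8 mod 23 = 15
Verification: 20 × 15 = 300 = 13 × 23 + 1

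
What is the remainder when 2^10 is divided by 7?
10 = 8 + 2 (binary 1010). Repeated squaring mod 7: 2^1 ≡ 2; 2^2 ≡ 2² = 4 ≡ 4; 2^4 ≡ 4² = 16 ≡ 2; 2^8 ≡ 2² = 4 ≡ 4. Multiply: 2^10 = 2^8 × 2^2 ≡ 4 × 4 (mod 7): 4 × 4 = 16 ≡ 2. So 2^10 ≡ 2 (mod 7).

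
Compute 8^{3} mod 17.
2

Using successive squaring:
Binary expansion of 3: 11
Powers of 8 mod 17 (each is the square of the previous):
  8^1 ≡ 8 (mod 17)
  8^2 ≡ 8² = 64 ≡ 13 (mod 17)
3 = 2 + 1, so 8^3 = 8^2 × 8^1 ≡ 13 × 8 (mod 17)
Multiplying step by step:
  13 × 8 = 104 ≡ 2 (mod 17)
Result: 8^3 ≡ 2 (mod 17)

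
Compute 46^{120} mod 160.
96

Using successive squaring:
Binary expansion of 120: 1111000
Powers of 46 mod 160 (each is the square of the previous):
  46^1 ≡ 46 (mod 160)
  46^2 ≡ 46² = 2116 ≡ 36 (mod 160)
  46^4 ≡ 36² = 1296 ≡ 16 (mod 160)
  46^8 ≡ 16² = 256 ≡ 96 (mod 160)
  46^16 ≡ 96² = 9216 ≡ 96 (mod 160)
  46^32 ≡ 96² = 9216 ≡ 96 (mod 160)
  46^64 ≡ 96² = 9216 ≡ 96 (mod 160)
120 = 64 + 32 + 16 + 8, so 46^120 = 46^64 × 46^32 × 46^16 × 46^8 ≡ 96 × 96 × 96 × 96 (mod 160)
Multiplying step by step:
  96 × 96 = 9216 ≡ 96 (mod 160)
  96 × 96 = 9216 ≡ 96 (mod 160)
  96 × 96 = 9216 ≡ 96 (mod 160)
Result: 46^120 ≡ 96 (mod 160)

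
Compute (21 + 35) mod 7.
0

(21 + 35) = 56
56 mod 7 = 0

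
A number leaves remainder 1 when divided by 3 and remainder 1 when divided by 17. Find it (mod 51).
M = 3 × 17 = 51. M₁ = 17, y₁ ≡ 2 (mod 3). M₂ = 3, y₂ ≡ 6 (mod 17). x = 1×17×2 + 1×3×6 ≡ 1 (mod 51)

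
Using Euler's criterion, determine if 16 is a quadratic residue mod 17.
By Euler's criterion: 16^{8} ≡ 1 (mod 17). Since this equals 1, 16 is a QR.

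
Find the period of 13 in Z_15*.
Powers of 13 mod 15: 13^1≡13, 13^2≡4, 13^3≡7, 13^4≡1. Order = 4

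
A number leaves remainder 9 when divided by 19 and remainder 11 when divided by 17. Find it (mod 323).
M = 19 × 17 = 323. M₁ = 17, y₁ ≡ 9 (mod 19). M₂ = 19, y₂ ≡ 9 (mod 17). m = 9×17×9 + 11×19×9 ≡ 28 (mod 323)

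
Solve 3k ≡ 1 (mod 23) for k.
3^(-1) ≡ 8 (mod 23). Verification: 3 × 8 = 24 ≡ 1 (mod 23)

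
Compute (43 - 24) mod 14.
5

(43 - 24) = 19
19 mod 14 = 5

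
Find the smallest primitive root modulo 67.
p - 1 = 66 has prime divisors 2, 3, 11. h is a primitive root mod 67 iff h^(66/q) ≢ 1 (mod 67) for each such q.
h = 2: 2^33 ≡ 66, 2^22 ≡ 37, 2^6 ≡ 64 (mod 67); none is 1, so 2 has order 66 and is a primitive root.
The smallest primitive root mod 67 is g = 2.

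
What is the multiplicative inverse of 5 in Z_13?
8

Using Extended Euclidean Algorithm:
gcd(5, 13) = 1
Bezout coefficients: 5 × -5 + 13 × 2 = 1
So 5 × -5 ≡ 1 (mod 13)
The inverse is -5 mod 13 = 8
Verification: 5 × 8 = 40 = 3 × 13 + 1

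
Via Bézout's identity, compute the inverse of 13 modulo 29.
Extended GCD: 13(9) + 29(-4) = 1. So 13^(-1) ≡ 9 ≡ 9 (mod 29). Verify: 13 × 9 = 117 ≡ 1 (mod 29)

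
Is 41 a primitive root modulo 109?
p - 1 = 108 has prime divisors 2, 3. Check 41^(108/q) mod 109 for each: 41^(108/2) = 41^54 ≡ 108, 41^(108/3) = 41^36 ≡ 1 (mod 109). Since 41^36 ≡ 1 (mod 109), the order of 41 divides 36 (in fact the order is 12) ≠ 108, so it is not a primitive root.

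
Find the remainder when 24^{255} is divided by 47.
By Fermat: 24^{46} ≡ 1 (mod 47). 255 = 5×46 + 25. So 24^{255} ≡ 24^{25} ≡ 12 (mod 47)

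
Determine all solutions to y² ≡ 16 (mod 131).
The square roots of 16 mod 131 are 4 and 127. Verify: 4² = 16 ≡ 16 (mod 131)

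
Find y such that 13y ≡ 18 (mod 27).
18

Since gcd(13, 27) = 1 divides 18, a solution exists.
Multiply both sides by the inverse of 13 mod 27:
  13^(-1) mod 27 = 25
  x ≡ 25 × 18 ≡ 450 ≡ 18 (mod 27)
Verification: 13 × 18 = 234 = 8 × 27 + 18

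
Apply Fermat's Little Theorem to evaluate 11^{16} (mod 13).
3

By Fermat's Little Theorem, a^(p-1) ≡ 1 (mod p) for prime p and gcd(a, p) = 1
Here p = 13, so 11^12 ≡ 1 (mod 13)
We can reduce the exponent: 16 mod 12 = 4
So 11^16 ≡ 11^4 (mod 13)
Computing: 11^4 mod 13 = 3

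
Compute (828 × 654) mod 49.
13

(828 × 654) = 541512
541512 mod 49 = 13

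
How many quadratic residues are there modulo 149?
For prime 149, there are (p-1)/2 = (149-1)/2 = 74 quadratic residues (excluding 0).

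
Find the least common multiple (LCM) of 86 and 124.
5332

First find GCD(86, 124) using the Euclidean algorithm:
86 = 0 × 124 + 86
124 = 1 × 86 + 38
86 = 2 × 38 + 10
38 = 3 × 10 + 8
10 = 1 × 8 + 2
8 = 4 × 2 + 0
GCD(86, 124) = 2

LCM formula: LCM(a, b) = (a × b) / GCD(a, b)
LCM(86, 124) = (86 × 124) / 2
LCM(86, 124) = 10664 / 2
LCM(86, 124) = 5332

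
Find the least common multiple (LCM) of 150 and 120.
600

First find GCD(150, 120) using the Euclidean algorithm:
150 = 1 × 120 + 30
120 = 4 × 30 + 0
GCD(150, 120) = 30

LCM formula: LCM(a, b) = (a × b) / GCD(a, b)
LCM(150, 120) = (150 × 120) / 30
LCM(150, 120) = 18000 / 30
LCM(150, 120) = 600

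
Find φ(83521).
78608

Prime factorization: 83521 = 17^4
Using the formula φ(n) = n × Π(1 - 1/p) for each prime factor p:
φ(83521) = 83521 × (1 - 1/17)
φ(83521) = 78608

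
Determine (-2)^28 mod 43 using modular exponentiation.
Using repeated squaring. (-2) ≡ 41 (mod 43). 28 = 16 + 8 + 4 (binary 11100). Repeated squaring mod 43: 41^1 ≡ 41; 41^2 ≡ 41² = 1681 ≡ 4; 41^4 ≡ 4² = 16 ≡ 16; 41^8 ≡ 16² = 256 ≡ 41; 41^16 ≡ 41² = 1681 ≡ 4. Multiply: (-2)^28 ≡ 41^16 × 41^8 × 41^4 ≡ 4 × 41 × 16 (mod 43): 4 × 41 = 164 ≡ 35; 35 × 16 = 560 ≡ 1. So (-2)^28 ≡ 1 (mod 43).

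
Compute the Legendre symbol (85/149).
(85/149) = 85^{74} mod 149 = 1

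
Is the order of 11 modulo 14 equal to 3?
Yes, ord_14(11) = 3.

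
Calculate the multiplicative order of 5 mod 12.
Powers of 5 mod 12: 5^1≡5, 5^2≡1. Order = 2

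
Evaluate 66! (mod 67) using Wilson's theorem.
By Wilson's theorem, (66)! ≡ -1 ≡ 66 (mod 67)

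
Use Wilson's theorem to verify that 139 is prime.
(138)! mod 139 = 138. Since this equals -1 (mod 139), Wilson confirms 139 is prime.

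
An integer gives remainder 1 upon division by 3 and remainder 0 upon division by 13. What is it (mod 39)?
M = 3 × 13 = 39. M₁ = 13, y₁ ≡ 1 (mod 3). M₂ = 3, y₂ ≡ 9 (mod 13). m = 1×13×1 + 0×3×9 ≡ 13 (mod 39). The smallest positive such number is 13.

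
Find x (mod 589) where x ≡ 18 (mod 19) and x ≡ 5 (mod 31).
M = 19 × 31 = 589. M₁ = 31, y₁ ≡ 8 (mod 19). M₂ = 19, y₂ ≡ 18 (mod 31). x = 18×31×8 + 5×19×18 ≡ 284 (mod 589)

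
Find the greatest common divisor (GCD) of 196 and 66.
2

Using the Euclidean algorithm:
196 = 2 × 66 + 64
66 = 1 × 64 + 2
64 = 32 × 2 + 0

GCD(196, 66) = 2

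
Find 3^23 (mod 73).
Using repeated squaring. 23 = 16 + 4 + 2 + 1 (binary 10111). Repeated squaring mod 73: 3^1 ≡ 3; 3^2 ≡ 3² = 9 ≡ 9; 3^4 ≡ 9² = 81 ≡ 8; 3^8 ≡ 8² = 64 ≡ 64; 3^16 ≡ 64² = 4096 ≡ 8. Multiply: 3^23 = 3^16 × 3^4 × 3^2 × 3^1 ≡ 8 × 8 × 9 × 3 (mod 73): 8 × 8 = 64 ≡ 64; 64 × 9 = 576 ≡ 65; 65 × 3 = 195 ≡ 49. So 3^23 ≡ 49 (mod 73).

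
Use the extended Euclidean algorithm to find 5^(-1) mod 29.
Extended GCD: 5(6) + 29(-1) = 1. So 5^(-1) ≡ 6 ≡ 6 (mod 29). Verify: 5 × 6 = 30 ≡ 1 (mod 29)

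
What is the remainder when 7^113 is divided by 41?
Using Fermat: 7^{40} ≡ 1 (mod 41). 113 ≡ 33 (mod 40). So 7^{113} ≡ 7^{33} ≡ 29 (mod 41)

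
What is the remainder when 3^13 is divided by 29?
Using repeated squaring. 13 = 8 + 4 + 1 (binary 1101). Repeated squaring mod 29: 3^1 ≡ 3; 3^2 ≡ 3² = 9 ≡ 9; 3^4 ≡ 9² = 81 ≡ 23; 3^8 ≡ 23² = 529 ≡ 7. Multiply: 3^13 = 3^8 × 3^4 × 3^1 ≡ 7 × 23 × 3 (mod 29): 7 × 23 = 161 ≡ 16; 16 × 3 = 48 ≡ 19. So 3^13 ≡ 19 (mod 29).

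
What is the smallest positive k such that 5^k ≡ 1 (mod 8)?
Powers of 5 mod 8: 5^1≡5, 5^2≡1. Order = 2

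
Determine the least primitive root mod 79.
p - 1 = 78 has prime divisors 2, 3, 13. h is a primitive root mod 79 iff h^(78/q) ≢ 1 (mod 79) for each such q.
h = 2: 2^39 ≡ 1, 2^26 ≡ 23, 2^6 ≡ 64 (mod 79); 2^39 ≡ 1, so not a primitive root.
h = 3: 3^39 ≡ 78, 3^26 ≡ 23, 3^6 ≡ 18 (mod 79); none is 1, so 3 has order 78 and is a primitive root.
The smallest primitive root mod 79 is g = 3.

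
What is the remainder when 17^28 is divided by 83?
Using repeated squaring. 28 = 16 + 8 + 4 (binary 11100). Repeated squaring mod 83: 17^1 ≡ 17; 17^2 ≡ 17² = 289 ≡ 40; 17^4 ≡ 40² = 1600 ≡ 23; 17^8 ≡ 23² = 529 ≡ 31; 17^16 ≡ 31² = 961 ≡ 48. Multiply: 17^28 = 17^16 × 17^8 × 17^4 ≡ 48 × 31 × 23 (mod 83): 48 × 31 = 1488 ≡ 77; 77 × 23 = 1771 ≡ 28. So 17^28 ≡ 28 (mod 83).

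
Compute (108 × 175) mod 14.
0

(108 × 175) = 18900
18900 mod 14 = 0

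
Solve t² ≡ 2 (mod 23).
The square roots of 2 mod 23 are 18 and 5. Verify: 18² = 324 ≡ 2 (mod 23)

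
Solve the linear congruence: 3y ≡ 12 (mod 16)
4

Since gcd(3, 16) = 1 divides 12, a solution exists.
Multiply both sides by the inverse of 3 mod 16:
  3^(-1) mod 16 = 11
  x ≡ 11 × 12 ≡ 132 ≡ 4 (mod 16)
Verification: 3 × 4 = 12 = 0 × 16 + 12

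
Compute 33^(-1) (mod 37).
33^(-1) ≡ 9 (mod 37). Verification: 33 × 9 = 297 ≡ 1 (mod 37)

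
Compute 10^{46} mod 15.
10

Using successive squaring:
Binary expansion of 46: 101110
Powers of 10 mod 15 (each is the square of the previous):
  10^1 ≡ 10 (mod 15)
  10^2 ≡ 10² = 100 ≡ 10 (mod 15)
  10^4 ≡ 10² = 100 ≡ 10 (mod 15)
  10^8 ≡ 10² = 100 ≡ 10 (mod 15)
  10^16 ≡ 10² = 100 ≡ 10 (mod 15)
  10^32 ≡ 10² = 100 ≡ 10 (mod 15)
46 = 32 + 8 + 4 + 2, so 10^46 = 10^32 × 10^8 × 10^4 × 10^2 ≡ 10 × 10 × 10 × 10 (mod 15)
Multiplying step by step:
  10 × 10 = 100 ≡ 10 (mod 15)
  10 × 10 = 100 ≡ 10 (mod 15)
  10 × 10 = 100 ≡ 10 (mod 15)
Result: 10^46 ≡ 10 (mod 15)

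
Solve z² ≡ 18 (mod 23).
The square roots of 18 mod 23 are 8 and 15. Verify: 8² = 64 ≡ 18 (mod 23)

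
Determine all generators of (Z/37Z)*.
Primitive roots mod 37: {2, 5, 13, 15, 17, 18, 19, 20, 22, 24, 32, 35}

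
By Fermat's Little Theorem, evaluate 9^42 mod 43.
By Fermat's Little Theorem, 9^{42} ≡ 1 (mod 43) since 43 is prime and gcd(9, 43) = 1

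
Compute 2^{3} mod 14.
8

Using successive squaring:
Binary expansion of 3: 11
Powers of 2 mod 14 (each is the square of the previous):
  2^1 ≡ 2 (mod 14)
  2^2 ≡ 2² = 4 ≡ 4 (mod 14)
3 = 2 + 1, so 2^3 = 2^2 × 2^1 ≡ 4 × 2 (mod 14)
Multiplying step by step:
  4 × 2 = 8 ≡ 8 (mod 14)
Result: 2^3 ≡ 8 (mod 14)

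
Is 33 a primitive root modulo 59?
p - 1 = 58 has prime divisors 2, 29. Check 33^(58/q) mod 59 for each: 33^(58/2) = 33^29 ≡ 58, 33^(58/29) = 33^2 ≡ 27 (mod 59). None of these is 1, so 33 has order 58 = φ(59), so it is a primitive root mod 59.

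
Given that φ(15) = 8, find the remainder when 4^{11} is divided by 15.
By Euler: 4^{8} ≡ 1 (mod 15) since gcd(4, 15) = 1. 11 = 1×8 + 3. So 4^{11} ≡ 4^{3} ≡ 4 (mod 15)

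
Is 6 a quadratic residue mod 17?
By Euler's criterion: 6^{8} ≡ 16 (mod 17). Since this equals -1 (≡ 16), 6 is not a QR.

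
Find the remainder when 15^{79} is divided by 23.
By Fermat: 15^{22} ≡ 1 (mod 23). 79 = 3×22 + 13. So 15^{79} ≡ 15^{13} ≡ 5 (mod 23)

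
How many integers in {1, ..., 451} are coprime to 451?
400

Prime factorization: 451 = 11 × 41
Using the formula φ(n) = n × Π(1 - 1/p) for each prime factor p:
φ(451) = 451 × (1 - 1/11) × (1 - 1/41)
φ(451) = 400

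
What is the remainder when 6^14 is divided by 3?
Using repeated squaring. 6 ≡ 0 (mod 3). 14 = 8 + 4 + 2 (binary 1110). Repeated squaring mod 3: 0^1 ≡ 0; 0^2 ≡ 0² = 0 ≡ 0; 0^4 ≡ 0² = 0 ≡ 0; 0^8 ≡ 0² = 0 ≡ 0. Multiply: 6^14 ≡ 0^8 × 0^4 × 0^2 ≡ 0 × 0 × 0 (mod 3): 0 × 0 = 0 ≡ 0; 0 × 0 = 0 ≡ 0. So 6^14 ≡ 0 (mod 3).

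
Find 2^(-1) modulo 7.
4

Using Extended Euclidean Algorithm:
gcd(2, 7) = 1
Bezout coefficients: 2 × -3 + 7 × 1 = 1
So 2 × -3 ≡ 1 (mod 7)
The inverse is -3 mod 7 = 4
Verification: 2 × 4 = 8 = 1 × 7 + 1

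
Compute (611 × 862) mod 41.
37

(611 × 862) = 526682
526682 mod 41 = 37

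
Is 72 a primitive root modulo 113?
No

To verify, check if 72^(112/q) ≢ 1 (mod 113) for each prime divisor q of 112
Divisors of 112 = 112: [1, 2, 4, 7, 8, 14, 16, 28, 56, 112]
  72^(112/2) = 72^56 ≡ 1 (mod 113)
  72^(112/7) = 72^16 ≡ 16 (mod 113)
Conclusion: 72 is not a primitive root modulo 113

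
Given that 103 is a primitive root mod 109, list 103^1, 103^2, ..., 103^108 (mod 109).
g^1, g^2, ..., g^{108} mod 109: {103, 36, 2, 97, 72, 4, 85, 35, 8, 61, 70, 16, 13, 31, 32, 26, 62, 64, 52, 15, 19, 104, 30, 38, 99, 60, 76, 89, 11, 43, 69, 22, 86, 29, 44, 63, 58, 88, 17, 7, 67, 34, 14, 25, 68, 28, 50, 27, 56, 100, 54, 3, 91, 108, 6, 73, 107, 12, 37, 105, 24, 74, 101, 48, 39, 93, 96, 78, 77, 83, 47, 45, 57, 94, 90, 5, 79, 71, 10, 49, 33, 20, 98, 66, 40, 87, 23, 80, 65, 46, 51, 21, 92, 102, 42, 75, 95, 84, 41, 81, 59, 82, 53, 9, 55, 106, 18, 1}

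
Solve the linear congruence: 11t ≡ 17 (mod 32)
19

Since gcd(11, 32) = 1 divides 17, a solution exists.
Multiply both sides by the inverse of 11 mod 32:
  11^(-1) mod 32 = 3
  x ≡ 3 × 17 ≡ 51 ≡ 19 (mod 32)
Verification: 11 × 19 = 209 = 6 × 32 + 17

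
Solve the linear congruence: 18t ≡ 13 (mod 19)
6

Since gcd(18, 19) = 1 divides 13, a solution exists.
Multiply both sides by the inverse of 18 mod 19:
  18^(-1) mod 19 = 18
  x ≡ 18 × 13 ≡ 234 ≡ 6 (mod 19)
Verification: 18 × 6 = 108 = 5 × 19 + 13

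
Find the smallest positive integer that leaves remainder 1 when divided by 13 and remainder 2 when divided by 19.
M = 13 × 19 = 247. M₁ = 19, y₁ ≡ 11 (mod 13). M₂ = 13, y₂ ≡ 3 (mod 19). k = 1×19×11 + 2×13×3 ≡ 40 (mod 247). The smallest positive such number is 40.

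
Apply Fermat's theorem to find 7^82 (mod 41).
By Fermat: 7^{40} ≡ 1 (mod 41). 82 = 2×40 + 2. So 7^{82} ≡ 7^{2} ≡ 8 (mod 41)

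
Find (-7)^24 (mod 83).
Using repeated squaring. (-7) ≡ 76 (mod 83). 24 = 16 + 8 (binary 11000). Repeated squaring mod 83: 76^1 ≡ 76; 76^2 ≡ 76² = 5776 ≡ 49; 76^4 ≡ 49² = 2401 ≡ 77; 76^8 ≡ 77² = 5929 ≡ 36; 76^16 ≡ 36² = 1296 ≡ 51. Multiply: (-7)^24 ≡ 76^16 × 76^8 ≡ 51 × 36 (mod 83): 51 × 36 = 1836 ≡ 10. So (-7)^24 ≡ 10 (mod 83).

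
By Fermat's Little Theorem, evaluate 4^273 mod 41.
By Fermat: 4^{40} ≡ 1 (mod 41). 273 = 6×40 + 33. So 4^{273} ≡ 4^{33} ≡ 23 (mod 41)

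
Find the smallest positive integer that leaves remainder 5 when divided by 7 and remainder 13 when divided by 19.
M = 7 × 19 = 133. M₁ = 19, y₁ ≡ 3 (mod 7). M₂ = 7, y₂ ≡ 11 (mod 19). n = 5×19×3 + 13×7×11 ≡ 89 (mod 133). The smallest positive such number is 89.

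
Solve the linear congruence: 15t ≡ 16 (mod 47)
23

Since gcd(15, 47) = 1 divides 16, a solution exists.
Multiply both sides by the inverse of 15 mod 47:
  15^(-1) mod 47 = 22
  x ≡ 22 × 16 ≡ 352 ≡ 23 (mod 47)
Verification: 15 × 23 = 345 = 7 × 47 + 16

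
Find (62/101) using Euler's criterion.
(62/101) = 62^{50} mod 101 = -1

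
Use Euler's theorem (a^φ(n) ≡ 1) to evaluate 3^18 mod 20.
By Euler: 3^{8} ≡ 1 (mod 20) since gcd(3, 20) = 1. 18 = 2×8 + 2. So 3^{18} ≡ 3^{2} ≡ 9 (mod 20)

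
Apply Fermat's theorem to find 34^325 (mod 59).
By Fermat: 34^{58} ≡ 1 (mod 59). 325 = 5×58 + 35. So 34^{325} ≡ 34^{35} ≡ 18 (mod 59)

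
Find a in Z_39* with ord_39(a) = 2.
14 has order 2 mod 39 since 14^{2} ≡ 1 (mod 39) and no smaller power works.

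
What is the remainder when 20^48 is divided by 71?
Using repeated squaring. 48 = 32 + 16 (binary 110000). Repeated squaring mod 71: 20^1 ≡ 20; 20^2 ≡ 20² = 400 ≡ 45; 20^4 ≡ 45² = 2025 ≡ 37; 20^8 ≡ 37² = 1369 ≡ 20; 20^16 ≡ 20² = 400 ≡ 45; 20^32 ≡ 45² = 2025 ≡ 37. Multiply: 20^48 = 20^32 × 20^16 ≡ 37 × 45 (mod 71): 37 × 45 = 1665 ≡ 32. So 20^48 ≡ 32 (mod 71).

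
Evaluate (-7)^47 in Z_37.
Using Fermat: (-7)^{36} ≡ 1 (mod 37). 47 ≡ 11 (mod 36). So (-7)^{47} ≡ (-7)^{11} ≡ 25 (mod 37)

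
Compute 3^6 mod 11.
6 = 4 + 2 (binary 110). Repeated squaring mod 11: 3^1 ≡ 3; 3^2 ≡ 3² = 9 ≡ 9; 3^4 ≡ 9² = 81 ≡ 4. Multiply: 3^6 = 3^4 × 3^2 ≡ 4 × 9 (mod 11): 4 × 9 = 36 ≡ 3. So 3^6 ≡ 3 (mod 11).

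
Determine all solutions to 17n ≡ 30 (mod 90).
60

Since gcd(17, 90) = 1 divides 30, a solution exists.
Multiply both sides by the inverse of 17 mod 90:
  17^(-1) mod 90 = 53
  x ≡ 53 × 30 ≡ 1590 ≡ 60 (mod 90)
Verification: 17 × 60 = 1020 = 11 × 90 + 30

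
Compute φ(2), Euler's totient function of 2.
1

Prime factorization: 2 = 2
Using the formula φ(n) = n × Π(1 - 1/p) for each prime factor p:
φ(2) = 2 × (1 - 1/2)
φ(2) = 1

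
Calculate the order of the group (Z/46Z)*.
22

Prime factorization: 46 = 2 × 23
Using the formula φ(n) = n × Π(1 - 1/p) for each prime factor p:
φ(46) = 46 × (1 - 1/2) × (1 - 1/23)
φ(46) = 22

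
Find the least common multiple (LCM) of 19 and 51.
969

First find GCD(19, 51) using the Euclidean algorithm:
19 = 0 × 51 + 19
51 = 2 × 19 + 13
19 = 1 × 13 + 6
13 = 2 × 6 + 1
6 = 6 × 1 + 0
GCD(19, 51) = 1

LCM formula: LCM(a, b) = (a × b) / GCD(a, b)
LCM(19, 51) = (19 × 51) / 1
LCM(19, 51) = 969 / 1
LCM(19, 51) = 969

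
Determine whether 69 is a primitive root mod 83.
p - 1 = 82 has prime divisors 2, 41. Check 69^(82/q) mod 83 for each: 69^(82/2) = 69^41 ≡ 1, 69^(82/41) = 69^2 ≡ 30 (mod 83). Since 69^41 ≡ 1 (mod 83), the order of 69 divides 41 (in fact the order is 41) ≠ 82, so it is not a primitive root.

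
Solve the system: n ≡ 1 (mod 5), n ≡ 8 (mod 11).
M = 5 × 11 = 55. M₁ = 11, y₁ ≡ 1 (mod 5). M₂ = 5, y₂ ≡ 9 (mod 11). n = 1×11×1 + 8×5×9 ≡ 41 (mod 55)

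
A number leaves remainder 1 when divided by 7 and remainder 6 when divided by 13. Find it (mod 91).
M = 7 × 13 = 91. M₁ = 13, y₁ ≡ 6 (mod 7). M₂ = 7, y₂ ≡ 2 (mod 13). r = 1×13×6 + 6×7×2 ≡ 71 (mod 91)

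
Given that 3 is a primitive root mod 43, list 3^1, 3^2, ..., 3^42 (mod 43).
g^1, g^2, ..., g^{42} mod 43: {3, 9, 27, 38, 28, 41, 37, 25, 32, 10, 30, 4, 12, 36, 22, 23, 26, 35, 19, 14, 42, 40, 34, 16, 5, 15, 2, 6, 18, 11, 33, 13, 39, 31, 7, 21, 20, 17, 8, 24, 29, 1}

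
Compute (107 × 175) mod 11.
3

(107 × 175) = 18725
18725 mod 11 = 3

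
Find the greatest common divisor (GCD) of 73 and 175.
1

Using the Euclidean algorithm:
73 = 0 × 175 + 73
175 = 2 × 73 + 29
73 = 2 × 29 + 15
29 = 1 × 15 + 14
15 = 1 × 14 + 1
14 = 14 × 1 + 0

GCD(73, 175) = 1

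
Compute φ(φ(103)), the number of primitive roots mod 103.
Number of primitive roots mod 103 = φ(102) = 32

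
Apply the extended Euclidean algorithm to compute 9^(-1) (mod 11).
Extended GCD: 9(5) + 11(-4) = 1. So 9^(-1) ≡ 5 ≡ 5 (mod 11). Verify: 9 × 5 = 45 ≡ 1 (mod 11)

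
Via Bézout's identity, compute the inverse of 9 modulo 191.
Extended GCD: 9(85) + 191(-4) = 1. So 9^(-1) ≡ 85 ≡ 85 (mod 191). Verify: 9 × 85 = 765 ≡ 1 (mod 191)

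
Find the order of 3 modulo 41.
Powers of 3 mod 41: 3^1≡3, 3^2≡9, 3^3≡27, 3^4≡40, 3^5≡38, 3^6≡32, 3^7≡14, 3^8≡1. Order = 8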